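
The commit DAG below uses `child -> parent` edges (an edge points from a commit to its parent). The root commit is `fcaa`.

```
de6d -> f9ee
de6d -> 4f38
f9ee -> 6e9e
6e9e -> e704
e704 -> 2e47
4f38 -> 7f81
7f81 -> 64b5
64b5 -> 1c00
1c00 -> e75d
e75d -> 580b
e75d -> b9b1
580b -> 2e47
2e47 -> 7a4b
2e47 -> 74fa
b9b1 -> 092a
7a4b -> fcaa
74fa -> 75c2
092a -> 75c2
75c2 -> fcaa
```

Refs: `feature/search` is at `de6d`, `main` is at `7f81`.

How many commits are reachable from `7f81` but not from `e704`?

7

Reachable from 7f81: {092a, 1c00, 2e47, 580b, 64b5, 74fa, 75c2, 7a4b, 7f81, b9b1, e75d, fcaa}.
Reachable from e704: {2e47, 74fa, 75c2, 7a4b, e704, fcaa}.
In 7f81's history but not e704's: {092a, 1c00, 580b, 64b5, 7f81, b9b1, e75d} — 7 commits.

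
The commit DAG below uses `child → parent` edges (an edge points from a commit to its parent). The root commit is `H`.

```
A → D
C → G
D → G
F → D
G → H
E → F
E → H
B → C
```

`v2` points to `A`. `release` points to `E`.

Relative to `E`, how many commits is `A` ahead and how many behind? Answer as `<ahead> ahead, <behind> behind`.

Reachable from A: {A, D, G, H}.
Reachable from E: {D, E, F, G, H}.
Only in A's history (ahead): {A} — 1.
Only in E's history (behind): {E, F} — 2.

1 ahead, 2 behind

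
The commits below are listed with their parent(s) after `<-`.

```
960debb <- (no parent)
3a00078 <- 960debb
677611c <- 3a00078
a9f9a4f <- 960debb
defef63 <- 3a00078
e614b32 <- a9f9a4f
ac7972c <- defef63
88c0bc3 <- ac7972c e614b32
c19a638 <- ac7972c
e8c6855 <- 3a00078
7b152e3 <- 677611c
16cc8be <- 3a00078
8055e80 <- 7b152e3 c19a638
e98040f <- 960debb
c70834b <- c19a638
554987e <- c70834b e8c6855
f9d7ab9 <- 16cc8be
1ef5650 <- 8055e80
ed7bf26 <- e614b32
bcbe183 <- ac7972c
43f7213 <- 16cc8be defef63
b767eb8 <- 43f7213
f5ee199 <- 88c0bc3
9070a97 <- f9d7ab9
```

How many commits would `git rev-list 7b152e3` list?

4

Walking parent pointers from 7b152e3: reachable set = {3a00078, 677611c, 7b152e3, 960debb}.
That is 4 commits.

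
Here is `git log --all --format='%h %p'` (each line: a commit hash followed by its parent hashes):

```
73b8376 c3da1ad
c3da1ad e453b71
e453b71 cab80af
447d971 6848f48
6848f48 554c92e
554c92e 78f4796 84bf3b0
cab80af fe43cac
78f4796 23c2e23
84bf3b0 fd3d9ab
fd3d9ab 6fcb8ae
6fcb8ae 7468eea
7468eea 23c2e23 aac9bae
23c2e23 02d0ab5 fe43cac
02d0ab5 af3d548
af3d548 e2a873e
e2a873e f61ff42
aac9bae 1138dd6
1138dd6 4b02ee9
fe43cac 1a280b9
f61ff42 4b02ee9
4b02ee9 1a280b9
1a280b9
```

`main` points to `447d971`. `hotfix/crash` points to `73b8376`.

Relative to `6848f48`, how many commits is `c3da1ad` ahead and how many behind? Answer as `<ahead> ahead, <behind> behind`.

Reachable from c3da1ad: {1a280b9, c3da1ad, cab80af, e453b71, fe43cac}.
Reachable from 6848f48: {02d0ab5, 1138dd6, 1a280b9, 23c2e23, 4b02ee9, 554c92e, 6848f48, 6fcb8ae, 7468eea, 78f4796, 84bf3b0, aac9bae, af3d548, e2a873e, f61ff42, fd3d9ab, fe43cac}.
Only in c3da1ad's history (ahead): {c3da1ad, cab80af, e453b71} — 3.
Only in 6848f48's history (behind): {02d0ab5, 1138dd6, 23c2e23, 4b02ee9, 554c92e, 6848f48, 6fcb8ae, 7468eea, 78f4796, 84bf3b0, aac9bae, af3d548, e2a873e, f61ff42, fd3d9ab} — 15.

3 ahead, 15 behind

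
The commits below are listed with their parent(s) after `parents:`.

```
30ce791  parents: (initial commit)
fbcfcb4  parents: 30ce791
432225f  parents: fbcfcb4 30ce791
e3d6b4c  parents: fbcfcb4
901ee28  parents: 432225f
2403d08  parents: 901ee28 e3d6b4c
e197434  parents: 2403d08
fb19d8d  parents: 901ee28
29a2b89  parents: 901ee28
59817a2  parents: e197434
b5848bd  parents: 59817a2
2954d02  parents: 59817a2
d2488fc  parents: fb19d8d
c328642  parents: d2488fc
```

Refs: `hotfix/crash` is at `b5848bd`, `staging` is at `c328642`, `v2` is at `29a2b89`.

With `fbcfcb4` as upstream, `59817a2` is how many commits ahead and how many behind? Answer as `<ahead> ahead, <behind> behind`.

6 ahead, 0 behind

Reachable from 59817a2: {2403d08, 30ce791, 432225f, 59817a2, 901ee28, e197434, e3d6b4c, fbcfcb4}.
Reachable from fbcfcb4: {30ce791, fbcfcb4}.
Only in 59817a2's history (ahead): {2403d08, 432225f, 59817a2, 901ee28, e197434, e3d6b4c} — 6.
Only in fbcfcb4's history (behind): {} — 0.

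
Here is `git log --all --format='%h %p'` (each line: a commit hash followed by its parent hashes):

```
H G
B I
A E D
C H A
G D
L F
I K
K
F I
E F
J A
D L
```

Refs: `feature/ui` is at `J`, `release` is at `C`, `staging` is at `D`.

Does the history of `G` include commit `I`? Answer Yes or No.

Yes

Ancestors of G (commits reachable by following parents): {D, F, G, I, K, L}.
I is in that set, so it is an ancestor of G.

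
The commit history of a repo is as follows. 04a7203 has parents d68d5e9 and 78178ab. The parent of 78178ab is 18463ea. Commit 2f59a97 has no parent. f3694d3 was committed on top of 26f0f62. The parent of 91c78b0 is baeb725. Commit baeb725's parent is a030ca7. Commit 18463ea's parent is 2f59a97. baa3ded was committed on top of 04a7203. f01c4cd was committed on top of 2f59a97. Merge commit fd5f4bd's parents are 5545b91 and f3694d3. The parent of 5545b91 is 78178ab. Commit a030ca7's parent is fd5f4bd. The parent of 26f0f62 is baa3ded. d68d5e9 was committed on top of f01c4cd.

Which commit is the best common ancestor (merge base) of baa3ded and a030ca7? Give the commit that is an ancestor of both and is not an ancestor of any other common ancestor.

baa3ded

Ancestors of baa3ded: {04a7203, 18463ea, 2f59a97, 78178ab, baa3ded, d68d5e9, f01c4cd}.
Ancestors of a030ca7: {04a7203, 18463ea, 26f0f62, 2f59a97, 5545b91, 78178ab, a030ca7, baa3ded, d68d5e9, f01c4cd, f3694d3, fd5f4bd}.
Common ancestors: {04a7203, 18463ea, 2f59a97, 78178ab, baa3ded, d68d5e9, f01c4cd}.
Among these, baa3ded is not an ancestor of any other common ancestor — it is the merge base.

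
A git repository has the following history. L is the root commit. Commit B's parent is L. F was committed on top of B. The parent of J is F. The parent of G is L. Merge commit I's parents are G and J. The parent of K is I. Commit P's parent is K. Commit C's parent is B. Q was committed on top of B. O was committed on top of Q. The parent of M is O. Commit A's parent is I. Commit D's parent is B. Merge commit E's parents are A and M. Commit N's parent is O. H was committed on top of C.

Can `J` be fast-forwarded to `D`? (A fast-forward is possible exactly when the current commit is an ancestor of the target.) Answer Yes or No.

A fast-forward from J to D is possible iff J is an ancestor of D.
Ancestors of D: {B, D, L}.
J is not among them, so fast-forward is not possible.

No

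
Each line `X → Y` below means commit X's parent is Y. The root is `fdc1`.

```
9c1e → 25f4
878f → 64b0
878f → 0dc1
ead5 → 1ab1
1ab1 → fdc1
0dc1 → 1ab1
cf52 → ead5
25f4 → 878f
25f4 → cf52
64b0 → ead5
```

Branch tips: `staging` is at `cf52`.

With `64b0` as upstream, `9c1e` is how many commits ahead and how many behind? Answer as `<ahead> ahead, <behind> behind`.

Reachable from 9c1e: {0dc1, 1ab1, 25f4, 64b0, 878f, 9c1e, cf52, ead5, fdc1}.
Reachable from 64b0: {1ab1, 64b0, ead5, fdc1}.
Only in 9c1e's history (ahead): {0dc1, 25f4, 878f, 9c1e, cf52} — 5.
Only in 64b0's history (behind): {} — 0.

5 ahead, 0 behind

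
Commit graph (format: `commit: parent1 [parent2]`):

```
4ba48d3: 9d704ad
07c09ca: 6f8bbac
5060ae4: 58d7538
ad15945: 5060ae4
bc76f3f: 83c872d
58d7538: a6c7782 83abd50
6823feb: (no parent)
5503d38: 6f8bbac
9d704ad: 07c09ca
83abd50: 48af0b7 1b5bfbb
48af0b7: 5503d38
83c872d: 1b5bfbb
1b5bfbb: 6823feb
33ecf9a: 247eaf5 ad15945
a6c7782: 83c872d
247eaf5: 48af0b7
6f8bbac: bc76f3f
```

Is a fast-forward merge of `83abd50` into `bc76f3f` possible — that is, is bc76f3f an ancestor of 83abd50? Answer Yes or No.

A fast-forward from bc76f3f to 83abd50 is possible iff bc76f3f is an ancestor of 83abd50.
Ancestors of 83abd50: {1b5bfbb, 48af0b7, 5503d38, 6823feb, 6f8bbac, 83abd50, 83c872d, bc76f3f}.
bc76f3f is among them, so fast-forward is possible.

Yes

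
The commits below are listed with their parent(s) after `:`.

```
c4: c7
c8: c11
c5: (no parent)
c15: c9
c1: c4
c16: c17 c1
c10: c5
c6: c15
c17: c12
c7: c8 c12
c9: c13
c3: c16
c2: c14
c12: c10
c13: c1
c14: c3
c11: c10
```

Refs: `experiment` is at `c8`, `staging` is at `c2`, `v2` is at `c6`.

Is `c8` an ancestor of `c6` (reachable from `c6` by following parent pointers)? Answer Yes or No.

Ancestors of c6 (commits reachable by following parents): {c1, c10, c11, c12, c13, c15, c4, c5, c6, c7, c8, c9}.
c8 is in that set, so it is an ancestor of c6.

Yes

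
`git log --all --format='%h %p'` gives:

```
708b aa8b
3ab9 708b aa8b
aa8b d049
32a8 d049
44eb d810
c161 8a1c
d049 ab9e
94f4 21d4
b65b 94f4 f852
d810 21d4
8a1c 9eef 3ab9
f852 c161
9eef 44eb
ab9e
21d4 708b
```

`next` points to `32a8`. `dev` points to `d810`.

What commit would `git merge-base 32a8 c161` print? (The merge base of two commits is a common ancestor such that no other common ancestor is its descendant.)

d049

Ancestors of 32a8: {32a8, ab9e, d049}.
Ancestors of c161: {21d4, 3ab9, 44eb, 708b, 8a1c, 9eef, aa8b, ab9e, c161, d049, d810}.
Common ancestors: {ab9e, d049}.
Among these, d049 is not an ancestor of any other common ancestor — it is the merge base.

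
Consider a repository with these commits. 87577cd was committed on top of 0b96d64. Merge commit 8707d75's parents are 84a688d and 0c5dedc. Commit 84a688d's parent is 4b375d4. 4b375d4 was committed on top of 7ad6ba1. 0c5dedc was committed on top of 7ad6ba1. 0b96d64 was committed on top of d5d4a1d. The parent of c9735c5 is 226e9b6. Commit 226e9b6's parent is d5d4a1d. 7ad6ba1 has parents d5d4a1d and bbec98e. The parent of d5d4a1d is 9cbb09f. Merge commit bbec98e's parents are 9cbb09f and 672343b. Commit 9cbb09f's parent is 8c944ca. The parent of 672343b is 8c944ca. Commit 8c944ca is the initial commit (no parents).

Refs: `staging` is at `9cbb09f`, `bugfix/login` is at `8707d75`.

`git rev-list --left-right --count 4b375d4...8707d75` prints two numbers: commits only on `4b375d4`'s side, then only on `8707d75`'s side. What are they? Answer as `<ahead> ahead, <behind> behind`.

Reachable from 4b375d4: {4b375d4, 672343b, 7ad6ba1, 8c944ca, 9cbb09f, bbec98e, d5d4a1d}.
Reachable from 8707d75: {0c5dedc, 4b375d4, 672343b, 7ad6ba1, 84a688d, 8707d75, 8c944ca, 9cbb09f, bbec98e, d5d4a1d}.
Only in 4b375d4's history (ahead): {} — 0.
Only in 8707d75's history (behind): {0c5dedc, 84a688d, 8707d75} — 3.

0 ahead, 3 behind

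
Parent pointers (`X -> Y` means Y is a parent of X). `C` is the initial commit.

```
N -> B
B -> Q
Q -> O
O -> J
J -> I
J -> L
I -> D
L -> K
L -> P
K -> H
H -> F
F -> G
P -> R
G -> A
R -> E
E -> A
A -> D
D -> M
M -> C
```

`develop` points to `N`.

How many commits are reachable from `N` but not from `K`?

Reachable from N: {A, B, C, D, E, F, G, H, I, J, K, L, M, N, O, P, Q, R}.
Reachable from K: {A, C, D, F, G, H, K, M}.
In N's history but not K's: {B, E, I, J, L, N, O, P, Q, R} — 10 commits.

10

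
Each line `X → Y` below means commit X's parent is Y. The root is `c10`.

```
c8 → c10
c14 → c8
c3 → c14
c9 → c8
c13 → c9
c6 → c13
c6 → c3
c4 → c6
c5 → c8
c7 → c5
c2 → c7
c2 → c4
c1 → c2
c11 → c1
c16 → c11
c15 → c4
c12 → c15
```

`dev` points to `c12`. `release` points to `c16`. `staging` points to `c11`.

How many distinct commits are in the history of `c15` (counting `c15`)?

Walking parent pointers from c15: reachable set = {c10, c13, c14, c15, c3, c4, c6, c8, c9}.
That is 9 commits.

9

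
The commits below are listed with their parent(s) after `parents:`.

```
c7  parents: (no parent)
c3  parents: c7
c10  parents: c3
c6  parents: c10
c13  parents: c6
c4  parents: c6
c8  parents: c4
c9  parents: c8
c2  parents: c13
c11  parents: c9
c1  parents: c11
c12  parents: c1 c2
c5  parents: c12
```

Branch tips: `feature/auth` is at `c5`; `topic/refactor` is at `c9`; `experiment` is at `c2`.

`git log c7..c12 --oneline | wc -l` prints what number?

Reachable from c12: {c1, c10, c11, c12, c13, c2, c3, c4, c6, c7, c8, c9}.
Reachable from c7: {c7}.
In c12's history but not c7's: {c1, c10, c11, c12, c13, c2, c3, c4, c6, c8, c9} — 11 commits.

11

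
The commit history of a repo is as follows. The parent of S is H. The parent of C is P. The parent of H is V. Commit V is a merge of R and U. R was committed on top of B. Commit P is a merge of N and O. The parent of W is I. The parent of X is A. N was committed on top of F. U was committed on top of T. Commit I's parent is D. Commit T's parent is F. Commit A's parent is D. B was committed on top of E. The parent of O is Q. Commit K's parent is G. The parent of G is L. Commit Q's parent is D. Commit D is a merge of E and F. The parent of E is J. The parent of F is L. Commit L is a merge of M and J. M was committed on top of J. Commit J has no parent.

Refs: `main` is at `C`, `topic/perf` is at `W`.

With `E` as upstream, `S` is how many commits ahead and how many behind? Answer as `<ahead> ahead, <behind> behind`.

Reachable from S: {B, E, F, H, J, L, M, R, S, T, U, V}.
Reachable from E: {E, J}.
Only in S's history (ahead): {B, F, H, L, M, R, S, T, U, V} — 10.
Only in E's history (behind): {} — 0.

10 ahead, 0 behind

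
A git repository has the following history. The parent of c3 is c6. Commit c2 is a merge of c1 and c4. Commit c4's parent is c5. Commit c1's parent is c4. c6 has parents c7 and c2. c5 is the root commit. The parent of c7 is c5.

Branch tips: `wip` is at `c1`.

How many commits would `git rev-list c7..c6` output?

Reachable from c6: {c1, c2, c4, c5, c6, c7}.
Reachable from c7: {c5, c7}.
In c6's history but not c7's: {c1, c2, c4, c6} — 4 commits.

4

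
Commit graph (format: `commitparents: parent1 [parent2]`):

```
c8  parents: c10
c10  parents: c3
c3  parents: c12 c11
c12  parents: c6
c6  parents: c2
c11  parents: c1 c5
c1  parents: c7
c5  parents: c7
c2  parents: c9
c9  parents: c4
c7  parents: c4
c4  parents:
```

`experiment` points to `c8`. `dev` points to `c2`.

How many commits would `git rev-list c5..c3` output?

7

Reachable from c3: {c1, c11, c12, c2, c3, c4, c5, c6, c7, c9}.
Reachable from c5: {c4, c5, c7}.
In c3's history but not c5's: {c1, c11, c12, c2, c3, c6, c9} — 7 commits.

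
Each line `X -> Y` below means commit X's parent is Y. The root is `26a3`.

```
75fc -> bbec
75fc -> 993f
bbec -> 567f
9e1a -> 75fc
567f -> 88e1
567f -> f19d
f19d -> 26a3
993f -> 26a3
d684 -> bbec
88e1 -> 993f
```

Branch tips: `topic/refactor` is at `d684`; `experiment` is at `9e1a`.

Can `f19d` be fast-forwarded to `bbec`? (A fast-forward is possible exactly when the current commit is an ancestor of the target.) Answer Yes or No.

A fast-forward from f19d to bbec is possible iff f19d is an ancestor of bbec.
Ancestors of bbec: {26a3, 567f, 88e1, 993f, bbec, f19d}.
f19d is among them, so fast-forward is possible.

Yes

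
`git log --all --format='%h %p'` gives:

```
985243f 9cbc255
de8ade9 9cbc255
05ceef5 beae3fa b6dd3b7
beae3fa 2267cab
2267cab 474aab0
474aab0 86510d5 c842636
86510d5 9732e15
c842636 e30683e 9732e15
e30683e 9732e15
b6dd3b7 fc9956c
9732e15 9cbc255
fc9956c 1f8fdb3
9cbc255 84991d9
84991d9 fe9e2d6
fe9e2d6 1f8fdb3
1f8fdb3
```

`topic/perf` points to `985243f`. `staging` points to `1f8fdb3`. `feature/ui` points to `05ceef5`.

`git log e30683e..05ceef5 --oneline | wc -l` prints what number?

8

Reachable from 05ceef5: {05ceef5, 1f8fdb3, 2267cab, 474aab0, 84991d9, 86510d5, 9732e15, 9cbc255, b6dd3b7, beae3fa, c842636, e30683e, fc9956c, fe9e2d6}.
Reachable from e30683e: {1f8fdb3, 84991d9, 9732e15, 9cbc255, e30683e, fe9e2d6}.
In 05ceef5's history but not e30683e's: {05ceef5, 2267cab, 474aab0, 86510d5, b6dd3b7, beae3fa, c842636, fc9956c} — 8 commits.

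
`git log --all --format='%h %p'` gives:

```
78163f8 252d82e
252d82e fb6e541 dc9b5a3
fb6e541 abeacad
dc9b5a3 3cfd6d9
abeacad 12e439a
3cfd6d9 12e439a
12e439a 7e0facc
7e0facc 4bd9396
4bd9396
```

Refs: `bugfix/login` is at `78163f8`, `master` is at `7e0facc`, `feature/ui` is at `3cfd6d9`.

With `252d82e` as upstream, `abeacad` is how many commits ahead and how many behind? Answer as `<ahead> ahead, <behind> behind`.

0 ahead, 4 behind

Reachable from abeacad: {12e439a, 4bd9396, 7e0facc, abeacad}.
Reachable from 252d82e: {12e439a, 252d82e, 3cfd6d9, 4bd9396, 7e0facc, abeacad, dc9b5a3, fb6e541}.
Only in abeacad's history (ahead): {} — 0.
Only in 252d82e's history (behind): {252d82e, 3cfd6d9, dc9b5a3, fb6e541} — 4.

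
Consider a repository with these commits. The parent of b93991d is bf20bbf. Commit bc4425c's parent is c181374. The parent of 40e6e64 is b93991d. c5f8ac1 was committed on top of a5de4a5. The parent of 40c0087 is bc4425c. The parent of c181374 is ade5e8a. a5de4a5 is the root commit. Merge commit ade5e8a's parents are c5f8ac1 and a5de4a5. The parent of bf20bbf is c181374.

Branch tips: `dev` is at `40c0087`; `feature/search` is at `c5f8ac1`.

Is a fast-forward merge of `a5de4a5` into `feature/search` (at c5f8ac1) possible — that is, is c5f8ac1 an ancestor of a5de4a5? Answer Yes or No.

No

A fast-forward from c5f8ac1 to a5de4a5 is possible iff c5f8ac1 is an ancestor of a5de4a5.
Ancestors of a5de4a5: {a5de4a5}.
c5f8ac1 is not among them, so fast-forward is not possible.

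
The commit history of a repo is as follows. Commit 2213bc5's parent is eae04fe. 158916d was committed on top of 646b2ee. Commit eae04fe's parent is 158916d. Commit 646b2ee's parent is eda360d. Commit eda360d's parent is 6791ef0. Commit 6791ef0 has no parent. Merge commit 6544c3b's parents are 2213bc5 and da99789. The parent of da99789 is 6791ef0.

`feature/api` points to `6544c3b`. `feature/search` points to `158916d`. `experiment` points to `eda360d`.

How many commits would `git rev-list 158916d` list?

Walking parent pointers from 158916d: reachable set = {158916d, 646b2ee, 6791ef0, eda360d}.
That is 4 commits.

4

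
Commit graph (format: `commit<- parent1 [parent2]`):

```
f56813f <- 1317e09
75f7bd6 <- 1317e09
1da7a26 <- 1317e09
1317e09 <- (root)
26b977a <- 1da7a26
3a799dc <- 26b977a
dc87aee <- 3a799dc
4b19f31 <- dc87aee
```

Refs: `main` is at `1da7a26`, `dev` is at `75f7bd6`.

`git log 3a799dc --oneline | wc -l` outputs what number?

4

Walking parent pointers from 3a799dc: reachable set = {1317e09, 1da7a26, 26b977a, 3a799dc}.
That is 4 commits.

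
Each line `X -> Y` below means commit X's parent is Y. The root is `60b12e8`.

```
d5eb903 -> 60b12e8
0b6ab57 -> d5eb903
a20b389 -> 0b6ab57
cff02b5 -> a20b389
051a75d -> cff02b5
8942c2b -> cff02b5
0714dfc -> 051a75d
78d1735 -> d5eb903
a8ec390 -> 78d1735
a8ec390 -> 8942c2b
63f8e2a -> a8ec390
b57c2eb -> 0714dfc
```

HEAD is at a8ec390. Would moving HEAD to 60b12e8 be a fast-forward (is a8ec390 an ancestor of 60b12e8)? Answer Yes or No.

No

A fast-forward from a8ec390 to 60b12e8 is possible iff a8ec390 is an ancestor of 60b12e8.
Ancestors of 60b12e8: {60b12e8}.
a8ec390 is not among them, so fast-forward is not possible.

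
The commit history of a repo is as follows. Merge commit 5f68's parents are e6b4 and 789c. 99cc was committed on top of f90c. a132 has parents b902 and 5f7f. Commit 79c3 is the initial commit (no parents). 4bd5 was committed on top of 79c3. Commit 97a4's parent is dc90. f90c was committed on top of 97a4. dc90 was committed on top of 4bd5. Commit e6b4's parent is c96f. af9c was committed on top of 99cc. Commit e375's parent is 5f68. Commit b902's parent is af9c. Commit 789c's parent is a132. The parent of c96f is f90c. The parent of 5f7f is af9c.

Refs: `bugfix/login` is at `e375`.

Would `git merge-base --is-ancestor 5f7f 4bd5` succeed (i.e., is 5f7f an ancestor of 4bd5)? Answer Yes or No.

Ancestors of 4bd5: {4bd5, 79c3}.
5f7f is not in that set, so it is not an ancestor of 4bd5.

No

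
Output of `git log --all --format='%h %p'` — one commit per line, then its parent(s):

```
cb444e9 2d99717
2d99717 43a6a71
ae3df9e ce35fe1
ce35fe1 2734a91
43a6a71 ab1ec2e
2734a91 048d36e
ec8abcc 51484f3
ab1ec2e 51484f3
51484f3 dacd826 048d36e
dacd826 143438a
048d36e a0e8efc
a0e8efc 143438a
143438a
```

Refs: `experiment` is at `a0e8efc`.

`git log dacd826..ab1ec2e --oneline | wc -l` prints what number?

4

Reachable from ab1ec2e: {048d36e, 143438a, 51484f3, a0e8efc, ab1ec2e, dacd826}.
Reachable from dacd826: {143438a, dacd826}.
In ab1ec2e's history but not dacd826's: {048d36e, 51484f3, a0e8efc, ab1ec2e} — 4 commits.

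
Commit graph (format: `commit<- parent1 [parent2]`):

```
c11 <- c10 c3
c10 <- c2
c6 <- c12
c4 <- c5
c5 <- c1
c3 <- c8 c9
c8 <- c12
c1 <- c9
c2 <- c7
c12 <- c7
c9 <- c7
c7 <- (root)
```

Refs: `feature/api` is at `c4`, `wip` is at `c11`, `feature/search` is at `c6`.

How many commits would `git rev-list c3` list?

5

Walking parent pointers from c3: reachable set = {c12, c3, c7, c8, c9}.
That is 5 commits.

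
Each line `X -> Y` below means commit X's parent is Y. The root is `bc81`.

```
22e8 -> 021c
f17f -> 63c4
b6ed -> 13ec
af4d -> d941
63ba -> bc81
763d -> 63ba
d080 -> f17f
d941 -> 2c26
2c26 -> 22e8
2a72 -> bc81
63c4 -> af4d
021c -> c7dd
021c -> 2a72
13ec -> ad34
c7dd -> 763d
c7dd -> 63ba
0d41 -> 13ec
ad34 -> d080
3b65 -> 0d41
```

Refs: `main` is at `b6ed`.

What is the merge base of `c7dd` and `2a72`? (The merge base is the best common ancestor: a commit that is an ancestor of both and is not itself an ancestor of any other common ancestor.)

bc81

Ancestors of c7dd: {63ba, 763d, bc81, c7dd}.
Ancestors of 2a72: {2a72, bc81}.
Common ancestors: {bc81}.
The only common ancestor is bc81, so it is the merge base.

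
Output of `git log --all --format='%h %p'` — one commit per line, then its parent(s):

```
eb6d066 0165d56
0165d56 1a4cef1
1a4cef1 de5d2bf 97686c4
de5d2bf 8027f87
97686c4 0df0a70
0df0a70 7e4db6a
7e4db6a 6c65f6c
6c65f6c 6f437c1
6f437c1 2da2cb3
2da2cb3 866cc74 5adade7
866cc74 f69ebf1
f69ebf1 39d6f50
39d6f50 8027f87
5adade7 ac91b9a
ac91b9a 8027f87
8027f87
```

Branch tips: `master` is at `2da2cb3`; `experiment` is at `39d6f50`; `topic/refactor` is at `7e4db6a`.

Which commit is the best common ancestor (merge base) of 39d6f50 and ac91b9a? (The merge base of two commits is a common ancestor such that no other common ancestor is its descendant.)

8027f87

Ancestors of 39d6f50: {39d6f50, 8027f87}.
Ancestors of ac91b9a: {8027f87, ac91b9a}.
Common ancestors: {8027f87}.
The only common ancestor is 8027f87, so it is the merge base.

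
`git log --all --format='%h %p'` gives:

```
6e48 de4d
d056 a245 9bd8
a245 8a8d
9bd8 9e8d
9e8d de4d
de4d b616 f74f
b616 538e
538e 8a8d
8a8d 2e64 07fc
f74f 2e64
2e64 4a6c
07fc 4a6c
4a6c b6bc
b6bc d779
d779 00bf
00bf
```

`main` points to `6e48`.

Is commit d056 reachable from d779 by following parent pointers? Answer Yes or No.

Ancestors of d779: {00bf, d779}.
d056 is not in that set, so it is not an ancestor of d779.

No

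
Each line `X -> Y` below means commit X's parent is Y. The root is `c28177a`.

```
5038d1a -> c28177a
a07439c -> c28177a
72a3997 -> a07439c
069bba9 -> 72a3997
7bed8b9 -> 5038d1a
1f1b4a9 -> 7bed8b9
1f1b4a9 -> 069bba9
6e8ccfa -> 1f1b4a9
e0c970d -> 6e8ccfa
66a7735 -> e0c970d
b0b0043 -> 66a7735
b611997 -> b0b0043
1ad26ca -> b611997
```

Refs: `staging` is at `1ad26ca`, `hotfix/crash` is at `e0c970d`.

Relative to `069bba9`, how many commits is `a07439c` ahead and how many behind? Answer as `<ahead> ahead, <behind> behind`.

0 ahead, 2 behind

Reachable from a07439c: {a07439c, c28177a}.
Reachable from 069bba9: {069bba9, 72a3997, a07439c, c28177a}.
Only in a07439c's history (ahead): {} — 0.
Only in 069bba9's history (behind): {069bba9, 72a3997} — 2.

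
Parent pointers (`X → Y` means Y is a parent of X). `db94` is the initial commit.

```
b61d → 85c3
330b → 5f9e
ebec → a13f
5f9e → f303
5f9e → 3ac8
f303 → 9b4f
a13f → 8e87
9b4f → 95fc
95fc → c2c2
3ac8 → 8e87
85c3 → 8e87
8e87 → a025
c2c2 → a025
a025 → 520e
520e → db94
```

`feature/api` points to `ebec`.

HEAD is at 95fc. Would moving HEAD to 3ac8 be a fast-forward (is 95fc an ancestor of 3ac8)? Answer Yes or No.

No

A fast-forward from 95fc to 3ac8 is possible iff 95fc is an ancestor of 3ac8.
Ancestors of 3ac8: {3ac8, 520e, 8e87, a025, db94}.
95fc is not among them, so fast-forward is not possible.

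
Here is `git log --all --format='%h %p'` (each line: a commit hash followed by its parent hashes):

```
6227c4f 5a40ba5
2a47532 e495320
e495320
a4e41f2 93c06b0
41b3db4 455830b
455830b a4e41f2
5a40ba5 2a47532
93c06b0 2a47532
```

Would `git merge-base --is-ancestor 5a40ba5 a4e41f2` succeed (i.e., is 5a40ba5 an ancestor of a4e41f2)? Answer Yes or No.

No

Ancestors of a4e41f2: {2a47532, 93c06b0, a4e41f2, e495320}.
5a40ba5 is not in that set, so it is not an ancestor of a4e41f2.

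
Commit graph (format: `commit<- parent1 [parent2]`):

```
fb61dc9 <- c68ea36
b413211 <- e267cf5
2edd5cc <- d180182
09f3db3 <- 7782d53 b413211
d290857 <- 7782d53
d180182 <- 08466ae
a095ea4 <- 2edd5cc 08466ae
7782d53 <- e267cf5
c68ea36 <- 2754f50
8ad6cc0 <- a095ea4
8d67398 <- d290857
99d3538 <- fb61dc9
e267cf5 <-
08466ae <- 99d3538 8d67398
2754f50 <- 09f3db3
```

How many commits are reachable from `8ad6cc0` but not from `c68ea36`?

Reachable from 8ad6cc0: {08466ae, 09f3db3, 2754f50, 2edd5cc, 7782d53, 8ad6cc0, 8d67398, 99d3538, a095ea4, b413211, c68ea36, d180182, d290857, e267cf5, fb61dc9}.
Reachable from c68ea36: {09f3db3, 2754f50, 7782d53, b413211, c68ea36, e267cf5}.
In 8ad6cc0's history but not c68ea36's: {08466ae, 2edd5cc, 8ad6cc0, 8d67398, 99d3538, a095ea4, d180182, d290857, fb61dc9} — 9 commits.

9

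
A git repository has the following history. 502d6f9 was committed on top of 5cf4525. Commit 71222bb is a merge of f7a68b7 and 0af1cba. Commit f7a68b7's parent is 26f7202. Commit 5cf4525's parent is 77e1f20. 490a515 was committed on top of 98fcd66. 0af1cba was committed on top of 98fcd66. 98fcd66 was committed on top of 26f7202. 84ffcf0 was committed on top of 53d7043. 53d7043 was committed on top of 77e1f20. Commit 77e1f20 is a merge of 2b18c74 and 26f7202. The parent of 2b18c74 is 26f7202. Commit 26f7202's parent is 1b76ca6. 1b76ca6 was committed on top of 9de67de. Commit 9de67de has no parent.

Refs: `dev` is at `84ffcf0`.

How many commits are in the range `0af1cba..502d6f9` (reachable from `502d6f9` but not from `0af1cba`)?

4

Reachable from 502d6f9: {1b76ca6, 26f7202, 2b18c74, 502d6f9, 5cf4525, 77e1f20, 9de67de}.
Reachable from 0af1cba: {0af1cba, 1b76ca6, 26f7202, 98fcd66, 9de67de}.
In 502d6f9's history but not 0af1cba's: {2b18c74, 502d6f9, 5cf4525, 77e1f20} — 4 commits.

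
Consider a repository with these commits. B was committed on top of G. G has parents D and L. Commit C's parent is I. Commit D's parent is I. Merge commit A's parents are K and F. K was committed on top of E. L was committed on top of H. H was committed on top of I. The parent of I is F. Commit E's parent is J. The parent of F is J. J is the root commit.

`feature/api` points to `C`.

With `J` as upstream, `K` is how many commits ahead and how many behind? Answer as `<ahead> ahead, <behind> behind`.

2 ahead, 0 behind

Reachable from K: {E, J, K}.
Reachable from J: {J}.
Only in K's history (ahead): {E, K} — 2.
Only in J's history (behind): {} — 0.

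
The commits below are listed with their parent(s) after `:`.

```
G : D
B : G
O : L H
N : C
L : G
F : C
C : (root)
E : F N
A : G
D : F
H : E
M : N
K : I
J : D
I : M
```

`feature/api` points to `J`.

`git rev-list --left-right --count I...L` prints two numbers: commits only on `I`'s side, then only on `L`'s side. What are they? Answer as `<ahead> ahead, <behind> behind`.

3 ahead, 4 behind

Reachable from I: {C, I, M, N}.
Reachable from L: {C, D, F, G, L}.
Only in I's history (ahead): {I, M, N} — 3.
Only in L's history (behind): {D, F, G, L} — 4.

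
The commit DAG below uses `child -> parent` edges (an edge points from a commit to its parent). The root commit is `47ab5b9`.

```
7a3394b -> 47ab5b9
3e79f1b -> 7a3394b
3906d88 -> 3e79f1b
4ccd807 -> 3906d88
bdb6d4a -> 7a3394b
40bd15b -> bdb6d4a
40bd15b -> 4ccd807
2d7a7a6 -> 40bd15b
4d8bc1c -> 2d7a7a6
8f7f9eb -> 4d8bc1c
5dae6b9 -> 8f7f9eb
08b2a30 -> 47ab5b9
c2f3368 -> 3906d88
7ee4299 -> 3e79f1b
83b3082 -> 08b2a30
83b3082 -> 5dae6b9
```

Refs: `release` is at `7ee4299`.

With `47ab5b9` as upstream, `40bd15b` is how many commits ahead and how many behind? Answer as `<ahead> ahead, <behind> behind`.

Reachable from 40bd15b: {3906d88, 3e79f1b, 40bd15b, 47ab5b9, 4ccd807, 7a3394b, bdb6d4a}.
Reachable from 47ab5b9: {47ab5b9}.
Only in 40bd15b's history (ahead): {3906d88, 3e79f1b, 40bd15b, 4ccd807, 7a3394b, bdb6d4a} — 6.
Only in 47ab5b9's history (behind): {} — 0.

6 ahead, 0 behind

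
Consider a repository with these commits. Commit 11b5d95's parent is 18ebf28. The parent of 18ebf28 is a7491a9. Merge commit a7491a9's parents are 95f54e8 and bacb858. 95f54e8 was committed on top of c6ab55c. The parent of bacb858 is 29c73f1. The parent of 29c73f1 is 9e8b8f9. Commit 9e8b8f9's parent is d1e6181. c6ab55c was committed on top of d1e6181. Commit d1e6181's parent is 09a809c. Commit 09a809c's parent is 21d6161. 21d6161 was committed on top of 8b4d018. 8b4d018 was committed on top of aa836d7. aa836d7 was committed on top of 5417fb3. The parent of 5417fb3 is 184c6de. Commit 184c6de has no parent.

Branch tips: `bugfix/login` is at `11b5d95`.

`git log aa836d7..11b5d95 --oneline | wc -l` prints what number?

Reachable from 11b5d95: {09a809c, 11b5d95, 184c6de, 18ebf28, 21d6161, 29c73f1, 5417fb3, 8b4d018, 95f54e8, 9e8b8f9, a7491a9, aa836d7, bacb858, c6ab55c, d1e6181}.
Reachable from aa836d7: {184c6de, 5417fb3, aa836d7}.
In 11b5d95's history but not aa836d7's: {09a809c, 11b5d95, 18ebf28, 21d6161, 29c73f1, 8b4d018, 95f54e8, 9e8b8f9, a7491a9, bacb858, c6ab55c, d1e6181} — 12 commits.

12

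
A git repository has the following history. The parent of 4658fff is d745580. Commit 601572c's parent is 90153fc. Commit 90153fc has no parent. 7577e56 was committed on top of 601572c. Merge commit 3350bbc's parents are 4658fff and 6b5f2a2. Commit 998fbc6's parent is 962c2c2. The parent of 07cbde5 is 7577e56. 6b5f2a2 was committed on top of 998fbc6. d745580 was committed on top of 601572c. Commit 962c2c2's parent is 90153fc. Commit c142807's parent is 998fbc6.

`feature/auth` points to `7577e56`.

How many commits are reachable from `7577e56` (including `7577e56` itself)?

3

Walking parent pointers from 7577e56: reachable set = {601572c, 7577e56, 90153fc}.
That is 3 commits.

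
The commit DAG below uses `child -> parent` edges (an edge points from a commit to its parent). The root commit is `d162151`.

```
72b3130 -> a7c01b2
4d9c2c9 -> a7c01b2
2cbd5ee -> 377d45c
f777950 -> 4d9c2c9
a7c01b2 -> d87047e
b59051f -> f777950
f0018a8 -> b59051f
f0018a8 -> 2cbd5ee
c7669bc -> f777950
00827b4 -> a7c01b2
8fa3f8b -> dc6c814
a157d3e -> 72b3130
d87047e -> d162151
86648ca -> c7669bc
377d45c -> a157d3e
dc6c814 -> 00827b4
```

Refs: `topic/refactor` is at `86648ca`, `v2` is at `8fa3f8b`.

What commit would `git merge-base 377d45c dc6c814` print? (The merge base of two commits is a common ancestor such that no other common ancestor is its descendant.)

a7c01b2

Ancestors of 377d45c: {377d45c, 72b3130, a157d3e, a7c01b2, d162151, d87047e}.
Ancestors of dc6c814: {00827b4, a7c01b2, d162151, d87047e, dc6c814}.
Common ancestors: {a7c01b2, d162151, d87047e}.
Among these, a7c01b2 is not an ancestor of any other common ancestor — it is the merge base.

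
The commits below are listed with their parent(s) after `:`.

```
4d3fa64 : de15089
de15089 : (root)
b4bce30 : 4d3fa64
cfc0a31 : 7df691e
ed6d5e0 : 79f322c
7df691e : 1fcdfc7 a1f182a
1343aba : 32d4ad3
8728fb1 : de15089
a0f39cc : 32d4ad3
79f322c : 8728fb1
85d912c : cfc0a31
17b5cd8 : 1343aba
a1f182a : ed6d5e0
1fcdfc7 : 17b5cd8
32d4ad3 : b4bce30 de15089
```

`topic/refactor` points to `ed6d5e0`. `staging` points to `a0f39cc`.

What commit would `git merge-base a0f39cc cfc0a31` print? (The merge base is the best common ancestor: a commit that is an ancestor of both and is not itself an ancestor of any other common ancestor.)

Ancestors of a0f39cc: {32d4ad3, 4d3fa64, a0f39cc, b4bce30, de15089}.
Ancestors of cfc0a31: {1343aba, 17b5cd8, 1fcdfc7, 32d4ad3, 4d3fa64, 79f322c, 7df691e, 8728fb1, a1f182a, b4bce30, cfc0a31, de15089, ed6d5e0}.
Common ancestors: {32d4ad3, 4d3fa64, b4bce30, de15089}.
Among these, 32d4ad3 is not an ancestor of any other common ancestor — it is the merge base.

32d4ad3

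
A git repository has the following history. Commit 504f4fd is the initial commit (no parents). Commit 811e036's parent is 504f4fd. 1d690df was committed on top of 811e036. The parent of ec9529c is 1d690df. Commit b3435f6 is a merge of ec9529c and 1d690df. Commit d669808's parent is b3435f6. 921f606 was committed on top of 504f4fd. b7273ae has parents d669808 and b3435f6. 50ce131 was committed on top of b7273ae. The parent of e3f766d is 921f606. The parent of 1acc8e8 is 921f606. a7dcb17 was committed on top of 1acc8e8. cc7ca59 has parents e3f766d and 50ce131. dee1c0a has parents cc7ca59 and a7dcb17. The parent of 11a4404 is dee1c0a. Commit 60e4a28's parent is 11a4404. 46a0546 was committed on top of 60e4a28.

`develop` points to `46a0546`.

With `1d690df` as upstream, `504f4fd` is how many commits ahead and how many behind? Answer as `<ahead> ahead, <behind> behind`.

0 ahead, 2 behind

Reachable from 504f4fd: {504f4fd}.
Reachable from 1d690df: {1d690df, 504f4fd, 811e036}.
Only in 504f4fd's history (ahead): {} — 0.
Only in 1d690df's history (behind): {1d690df, 811e036} — 2.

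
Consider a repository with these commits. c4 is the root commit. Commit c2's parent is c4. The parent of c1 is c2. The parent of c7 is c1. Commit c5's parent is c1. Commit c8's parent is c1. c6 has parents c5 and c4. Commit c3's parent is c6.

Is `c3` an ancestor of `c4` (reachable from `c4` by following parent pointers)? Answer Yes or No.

Ancestors of c4: {c4}.
c3 is not in that set, so it is not an ancestor of c4.

No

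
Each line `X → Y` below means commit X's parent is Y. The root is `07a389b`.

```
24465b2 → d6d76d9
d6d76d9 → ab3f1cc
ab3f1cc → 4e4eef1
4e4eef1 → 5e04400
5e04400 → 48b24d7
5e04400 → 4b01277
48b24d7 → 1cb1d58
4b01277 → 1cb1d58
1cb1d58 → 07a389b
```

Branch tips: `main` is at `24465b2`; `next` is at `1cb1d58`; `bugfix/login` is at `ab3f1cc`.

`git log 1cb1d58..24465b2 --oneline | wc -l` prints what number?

Reachable from 24465b2: {07a389b, 1cb1d58, 24465b2, 48b24d7, 4b01277, 4e4eef1, 5e04400, ab3f1cc, d6d76d9}.
Reachable from 1cb1d58: {07a389b, 1cb1d58}.
In 24465b2's history but not 1cb1d58's: {24465b2, 48b24d7, 4b01277, 4e4eef1, 5e04400, ab3f1cc, d6d76d9} — 7 commits.

7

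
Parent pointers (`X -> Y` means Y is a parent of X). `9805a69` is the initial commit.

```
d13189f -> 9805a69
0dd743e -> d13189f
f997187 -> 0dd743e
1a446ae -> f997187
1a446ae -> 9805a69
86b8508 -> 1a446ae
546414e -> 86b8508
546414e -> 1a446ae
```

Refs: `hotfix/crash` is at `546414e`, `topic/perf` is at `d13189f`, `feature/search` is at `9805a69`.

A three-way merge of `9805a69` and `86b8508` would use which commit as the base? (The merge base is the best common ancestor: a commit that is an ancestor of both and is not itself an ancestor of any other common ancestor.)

9805a69

Ancestors of 9805a69: {9805a69}.
Ancestors of 86b8508: {0dd743e, 1a446ae, 86b8508, 9805a69, d13189f, f997187}.
Common ancestors: {9805a69}.
The only common ancestor is 9805a69, so it is the merge base.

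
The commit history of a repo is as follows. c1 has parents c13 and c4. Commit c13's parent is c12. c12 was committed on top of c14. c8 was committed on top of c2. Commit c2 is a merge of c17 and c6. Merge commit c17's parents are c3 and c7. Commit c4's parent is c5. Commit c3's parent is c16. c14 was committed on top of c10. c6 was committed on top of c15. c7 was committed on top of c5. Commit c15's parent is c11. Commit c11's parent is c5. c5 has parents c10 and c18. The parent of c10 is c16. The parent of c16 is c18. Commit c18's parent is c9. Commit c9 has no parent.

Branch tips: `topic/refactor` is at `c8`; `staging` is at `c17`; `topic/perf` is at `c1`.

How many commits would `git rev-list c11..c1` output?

Reachable from c1: {c1, c10, c12, c13, c14, c16, c18, c4, c5, c9}.
Reachable from c11: {c10, c11, c16, c18, c5, c9}.
In c1's history but not c11's: {c1, c12, c13, c14, c4} — 5 commits.

5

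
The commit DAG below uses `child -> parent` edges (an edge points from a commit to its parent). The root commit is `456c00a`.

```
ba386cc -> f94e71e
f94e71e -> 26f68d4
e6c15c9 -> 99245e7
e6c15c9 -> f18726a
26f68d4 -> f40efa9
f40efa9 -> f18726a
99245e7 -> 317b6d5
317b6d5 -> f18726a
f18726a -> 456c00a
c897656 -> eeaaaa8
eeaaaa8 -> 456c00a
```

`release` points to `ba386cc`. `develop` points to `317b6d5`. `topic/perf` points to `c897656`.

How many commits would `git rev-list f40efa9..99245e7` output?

Reachable from 99245e7: {317b6d5, 456c00a, 99245e7, f18726a}.
Reachable from f40efa9: {456c00a, f18726a, f40efa9}.
In 99245e7's history but not f40efa9's: {317b6d5, 99245e7} — 2 commits.

2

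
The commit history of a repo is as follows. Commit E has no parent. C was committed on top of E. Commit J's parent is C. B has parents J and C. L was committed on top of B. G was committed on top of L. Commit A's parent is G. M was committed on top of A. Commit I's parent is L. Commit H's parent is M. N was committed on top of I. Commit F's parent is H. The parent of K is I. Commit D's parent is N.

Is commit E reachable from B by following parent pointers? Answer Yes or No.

Ancestors of B (commits reachable by following parents): {B, C, E, J}.
E is in that set, so it is an ancestor of B.

Yes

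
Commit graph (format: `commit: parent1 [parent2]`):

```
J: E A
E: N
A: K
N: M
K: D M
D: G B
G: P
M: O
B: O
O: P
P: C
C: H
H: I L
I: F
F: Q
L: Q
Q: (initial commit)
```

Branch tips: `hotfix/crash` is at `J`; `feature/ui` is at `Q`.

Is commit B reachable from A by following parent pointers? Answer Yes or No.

Yes

Ancestors of A (commits reachable by following parents): {A, B, C, D, F, G, H, I, K, L, M, O, P, Q}.
B is in that set, so it is an ancestor of A.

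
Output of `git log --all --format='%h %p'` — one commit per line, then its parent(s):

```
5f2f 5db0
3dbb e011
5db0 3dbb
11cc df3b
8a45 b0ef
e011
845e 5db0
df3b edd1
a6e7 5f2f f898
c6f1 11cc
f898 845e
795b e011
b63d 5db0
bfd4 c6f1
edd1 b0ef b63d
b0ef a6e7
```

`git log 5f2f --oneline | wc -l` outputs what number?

4

Walking parent pointers from 5f2f: reachable set = {3dbb, 5db0, 5f2f, e011}.
That is 4 commits.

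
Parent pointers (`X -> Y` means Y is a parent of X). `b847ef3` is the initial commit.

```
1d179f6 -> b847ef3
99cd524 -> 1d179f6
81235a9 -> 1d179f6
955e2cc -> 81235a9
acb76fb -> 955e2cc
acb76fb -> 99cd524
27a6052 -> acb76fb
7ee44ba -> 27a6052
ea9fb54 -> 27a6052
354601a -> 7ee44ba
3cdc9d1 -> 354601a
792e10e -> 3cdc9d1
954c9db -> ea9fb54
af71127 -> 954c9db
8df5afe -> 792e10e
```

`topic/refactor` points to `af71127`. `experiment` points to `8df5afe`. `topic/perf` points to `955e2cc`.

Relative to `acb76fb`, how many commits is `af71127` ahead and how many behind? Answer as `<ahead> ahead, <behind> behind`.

Reachable from af71127: {1d179f6, 27a6052, 81235a9, 954c9db, 955e2cc, 99cd524, acb76fb, af71127, b847ef3, ea9fb54}.
Reachable from acb76fb: {1d179f6, 81235a9, 955e2cc, 99cd524, acb76fb, b847ef3}.
Only in af71127's history (ahead): {27a6052, 954c9db, af71127, ea9fb54} — 4.
Only in acb76fb's history (behind): {} — 0.

4 ahead, 0 behind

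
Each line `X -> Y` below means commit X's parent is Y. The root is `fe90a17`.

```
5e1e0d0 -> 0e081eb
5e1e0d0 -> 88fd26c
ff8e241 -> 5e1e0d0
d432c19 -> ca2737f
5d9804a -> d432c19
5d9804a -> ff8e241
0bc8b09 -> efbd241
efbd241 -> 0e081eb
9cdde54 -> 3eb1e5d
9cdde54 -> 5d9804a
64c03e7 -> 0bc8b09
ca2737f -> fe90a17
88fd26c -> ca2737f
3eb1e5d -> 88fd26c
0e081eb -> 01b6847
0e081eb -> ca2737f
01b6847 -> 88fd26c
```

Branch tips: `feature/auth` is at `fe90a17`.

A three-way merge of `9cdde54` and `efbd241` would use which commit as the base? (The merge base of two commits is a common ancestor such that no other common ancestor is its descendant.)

Ancestors of 9cdde54: {01b6847, 0e081eb, 3eb1e5d, 5d9804a, 5e1e0d0, 88fd26c, 9cdde54, ca2737f, d432c19, fe90a17, ff8e241}.
Ancestors of efbd241: {01b6847, 0e081eb, 88fd26c, ca2737f, efbd241, fe90a17}.
Common ancestors: {01b6847, 0e081eb, 88fd26c, ca2737f, fe90a17}.
Among these, 0e081eb is not an ancestor of any other common ancestor — it is the merge base.

0e081eb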